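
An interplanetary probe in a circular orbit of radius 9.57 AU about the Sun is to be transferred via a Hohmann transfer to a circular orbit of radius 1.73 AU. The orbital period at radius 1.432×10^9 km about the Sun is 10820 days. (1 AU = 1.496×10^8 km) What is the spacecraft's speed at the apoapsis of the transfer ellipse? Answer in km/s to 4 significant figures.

v = 5.326 km/s

From Kepler's third law T² = 4π²r³/μ at r = 1.432×10^9 km, T = 10820 days = 10820 × 86400 s = 9.34848×10^8 s: μ = 4π²r³/T² = 1.32650×10^11 km³/s².
In km: r₁ = 9.57 × 1.496×10^8 = 1.431672×10^9 km; r₂ = 1.73 × 1.496×10^8 = 2.58808×10^8 km.
Transfer-ellipse semi-major axis a_t = (r₁ + r₂)/2 = (1.431672×10^9 + 2.58808×10^8)/2 = 8.4524×10^8 km.
At apoapsis, r = 1.431672×10^9 km.
Applying v² = μ(2/r − 1/a_t): v = 5.326 km/s.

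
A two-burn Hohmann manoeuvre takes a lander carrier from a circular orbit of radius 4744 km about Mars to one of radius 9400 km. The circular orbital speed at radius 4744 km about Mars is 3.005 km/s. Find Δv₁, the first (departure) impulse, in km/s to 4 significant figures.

Δv₁ = 0.4595 km/s

From the circular-orbit relation v² = μ/r at r = 4744 km: μ = v²r = (3.005)² × 4744 = 42838.4 km³/s².
Semi-major axis of the transfer orbit: a_t = (4744 + 9400)/2 = 7072 km.
On the circular orbit at r = 4744 km, v_c = √(μ/r) = 3.0050 km/s.
Vis-viva on the transfer ellipse at r = 4744 km gives v_t = √[μ(2/r − 1/a_t)] = 3.4645 km/s.
Δv₁ = |v_t − v_c| = |3.4645 − 3.0050| = 0.4595 km/s.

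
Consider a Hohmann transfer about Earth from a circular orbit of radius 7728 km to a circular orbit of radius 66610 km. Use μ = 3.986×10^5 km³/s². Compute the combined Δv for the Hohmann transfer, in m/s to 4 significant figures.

Semi-major axis of the transfer orbit: a_t = (7728 + 66610)/2 = 37169 km.
Circular speed at r₁: v₁ = √(μ/r₁) = √(3.986×10^5/7728) = 7.182 km/s.
On the transfer ellipse at r₁, vis-viva equation gives v_p = √[μ(2/r₁ − 1/a_t)] = 9.614 km/s.
First burn Δv₁ = |v_p − v₁| = 2.432 km/s.
At r₂, v₂ = √(μ/r₂) = 2.446 km/s.
Transfer-orbit speed at r₂: v_a = √[μ(2/r₂ − 1/a_t)] = 1.115 km/s.
Second burn Δv₂ = |v₂ − v_a| = 1.331 km/s.
Δv = Δv₁ + Δv₂ = 2.432 + 1.331 = 3.763 km/s.

Δv = 3763 m/s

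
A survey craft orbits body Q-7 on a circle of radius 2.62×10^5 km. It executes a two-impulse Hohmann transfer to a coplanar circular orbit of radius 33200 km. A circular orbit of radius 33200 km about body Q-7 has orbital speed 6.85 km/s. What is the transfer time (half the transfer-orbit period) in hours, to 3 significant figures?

t = 39.6 hours

From the circular-orbit relation v² = μ/r at r = 33200 km: μ = v²r = (6.85)² × 33200 = 1.55783×10^6 km³/s².
Semi-major axis of the transfer orbit: a_t = (2.620×10^5 + 33200)/2 = 1.476×10^5 km.
Half the transfer-orbit period gives t = π√(a_t³/μ) = 1.427×10^5 s.
Converting: 1.427×10^5 s ÷ 3600 s/hour = 39.6 hours.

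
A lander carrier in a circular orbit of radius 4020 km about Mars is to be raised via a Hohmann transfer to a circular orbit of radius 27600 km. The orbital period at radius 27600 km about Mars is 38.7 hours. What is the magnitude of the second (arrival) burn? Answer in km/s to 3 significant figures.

Δv₂ = 0.617 km/s

From Kepler's third law T² = 4π²r³/μ at r = 27600 km, T = 38.7 hours = 38.7 × 3600 s = 1.3932×10^5 s: μ = 4π²r³/T² = 42762.2 km³/s².
Semi-major axis of the transfer orbit: a_t = (4020 + 27600)/2 = 15810 km.
On the circular orbit at r = 27600 km, v_c = √(μ/r) = 1.24473 km/s.
Transfer-orbit speed at the same r (vis-viva, a = a_t): v_t = √[μ(2/r − 1/a_t)] = 0.627657 km/s.
Δv₂ = |v_t − v_c| = |0.627657 − 1.24473| = 0.6171 km/s.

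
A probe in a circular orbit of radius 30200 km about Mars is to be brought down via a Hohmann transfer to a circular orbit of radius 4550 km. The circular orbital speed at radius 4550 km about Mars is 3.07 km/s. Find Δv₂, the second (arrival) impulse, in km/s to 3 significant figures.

From the circular-orbit relation v² = μ/r at r = 4550 km: μ = v²r = (3.07)² × 4550 = 42883.3 km³/s².
The Hohmann ellipse has a_t = (r₁ + r₂)/2 = 17375 km.
On the circular orbit at r = 4550 km, v_c = √(μ/r) = 3.0700 km/s.
Transfer-orbit speed at the same r (vis-viva, a = a_t): v_t = √[μ(2/r − 1/a_t)] = 4.0474 km/s.
Δv₂ = |v_t − v_c| = |4.0474 − 3.0700| = 0.9774 km/s.

Δv₂ = 0.977 km/s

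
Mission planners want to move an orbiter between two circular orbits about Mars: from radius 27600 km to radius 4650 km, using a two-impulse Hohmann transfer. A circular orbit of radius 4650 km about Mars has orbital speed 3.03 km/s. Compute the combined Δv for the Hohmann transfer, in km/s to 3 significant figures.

From the circular-orbit relation v² = μ/r at r = 4650 km: μ = v²r = (3.03)² × 4650 = 42691.2 km³/s².
Transfer-ellipse semi-major axis a_t = (r₁ + r₂)/2 = (27600 + 4650)/2 = 16125 km.
At r₁ the circular-orbit speed is v₁ = √(μ/r₁) = 1.2437 km/s.
Transfer-orbit speed at r₁ (vis-viva equation): v_a = √[μ(2/r₁ − 1/a_t)] = 0.66787 km/s.
First burn Δv₁ = |v_a − v₁| = 0.5758 km/s.
At r₂, v₂ = √(μ/r₂) = 3.0300 km/s.
Transfer-orbit speed at r₂: v_p = √[μ(2/r₂ − 1/a_t)] = 3.9641 km/s.
Second burn Δv₂ = |v₂ − v_p| = 0.9341 km/s.
Δv = Δv₁ + Δv₂ = 0.5758 + 0.9341 = 1.510 km/s.

Δv = 1.51 km/s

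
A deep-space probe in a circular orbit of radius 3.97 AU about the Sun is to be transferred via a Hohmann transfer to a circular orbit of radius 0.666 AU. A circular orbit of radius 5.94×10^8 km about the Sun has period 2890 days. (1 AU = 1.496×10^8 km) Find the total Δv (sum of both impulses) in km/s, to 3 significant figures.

From Kepler's third law T² = 4π²r³/μ at r = 5.94×10^8 km, T = 2890 days = 2890 × 86400 s = 2.49696×10^8 s: μ = 4π²r³/T² = 1.32708×10^11 km³/s².
In km: r₁ = 3.97 × 1.496×10^8 = 5.93912×10^8 km; r₂ = 0.666 × 1.496×10^8 = 9.96336×10^7 km.
Transfer-ellipse semi-major axis a_t = (r₁ + r₂)/2 = (5.93912×10^8 + 9.96336×10^7)/2 = 3.467728×10^8 km.
At r₁ the circular-orbit speed is v₁ = √(μ/r₁) = 14.9481 km/s.
On the transfer ellipse at r₁, v² = μ(2/r − 1/a) gives v_a = √[μ(2/r₁ − 1/a_t)] = 8.01249 km/s.
First burn Δv₁ = |v_a − v₁| = 6.9356 km/s.
At r₂, v₂ = √(μ/r₂) = 36.496 km/s.
Transfer-orbit speed at r₂: v_p = √[μ(2/r₂ − 1/a_t)] = 47.762 km/s.
Second burn Δv₂ = |v₂ − v_p| = 11.266 km/s.
Total Δv = Δv₁ + Δv₂ = 18.20 km/s.

Δv = 18.2 km/s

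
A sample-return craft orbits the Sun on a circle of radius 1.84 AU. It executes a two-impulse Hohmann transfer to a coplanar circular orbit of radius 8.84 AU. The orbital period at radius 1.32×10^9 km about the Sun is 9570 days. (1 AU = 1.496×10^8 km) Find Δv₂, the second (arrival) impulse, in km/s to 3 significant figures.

From Kepler's third law T² = 4π²r³/μ at r = 1.32×10^9 km, T = 9570 days = 9570 × 86400 s = 8.26848×10^8 s: μ = 4π²r³/T² = 1.32810×10^11 km³/s².
In km: r₁ = 1.84 × 1.496×10^8 = 2.75264×10^8 km; r₂ = 8.84 × 1.496×10^8 = 1.322464×10^9 km.
The Hohmann ellipse has a_t = (r₁ + r₂)/2 = 7.98864×10^8 km.
On the circular orbit at r = 1.322464×10^9 km, v_c = √(μ/r) = 10.0213 km/s.
Transfer-orbit speed at the same r (vis-viva, a = a_t): v_t = √[μ(2/r − 1/a_t)] = 5.88249 km/s.
Δv₂ = |v_t − v_c| = |5.88249 − 10.0213| = 4.139 km/s.

Δv₂ = 4.14 km/s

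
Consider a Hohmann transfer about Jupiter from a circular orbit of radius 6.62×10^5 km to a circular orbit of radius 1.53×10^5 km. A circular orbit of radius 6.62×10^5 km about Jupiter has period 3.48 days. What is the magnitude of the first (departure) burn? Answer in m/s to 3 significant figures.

Δv₁ = 5360 m/s

From Kepler's third law T² = 4π²r³/μ at r = 6.62×10^5 km, T = 3.48 days = 3.48 × 86400 s = 3.00672×10^5 s: μ = 4π²r³/T² = 1.26692×10^8 km³/s².
The Hohmann ellipse has a_t = (r₁ + r₂)/2 = 4.075×10^5 km.
On the circular orbit at r = 6.620×10^5 km, v_c = √(μ/r) = 13.834 km/s.
Transfer-orbit speed at the same r (vis-viva, a = a_t): v_t = √[μ(2/r − 1/a_t)] = 8.4767 km/s.
Δv₁ = |v_t − v_c| = |8.4767 − 13.834| = 5.357 km/s.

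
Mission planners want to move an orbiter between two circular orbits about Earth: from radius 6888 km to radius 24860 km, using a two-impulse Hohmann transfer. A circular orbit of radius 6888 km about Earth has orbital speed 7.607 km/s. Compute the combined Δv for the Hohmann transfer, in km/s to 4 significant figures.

Δv = 3.279 km/s

From the circular-orbit relation v² = μ/r at r = 6888 km: μ = v²r = (7.607)² × 6888 = 3.98584×10^5 km³/s².
Semi-major axis of the transfer orbit: a_t = (6888 + 24860)/2 = 15874 km.
At r₁ the circular-orbit speed is v₁ = √(μ/r₁) = 7.6070 km/s.
Transfer-orbit speed at r₁ (vis-viva): v_p = √[μ(2/r₁ − 1/a_t)] = 9.5196 km/s.
First burn Δv₁ = |v_p − v₁| = 1.9126 km/s.
Circular speed at r₂: v₂ = √(μ/r₂) = 4.0041 km/s.
Transfer-orbit speed at r₂: v_a = √[μ(2/r₂ − 1/a_t)] = 2.6376 km/s.
Second burn Δv₂ = |v₂ − v_a| = 1.3665 km/s.
Δv = Δv₁ + Δv₂ = 1.9126 + 1.3665 = 3.279 km/s.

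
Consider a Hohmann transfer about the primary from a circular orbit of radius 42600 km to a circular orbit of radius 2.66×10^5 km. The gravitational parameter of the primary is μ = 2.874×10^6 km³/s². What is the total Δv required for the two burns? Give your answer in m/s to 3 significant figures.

Semi-major axis of the transfer orbit: a_t = (42600 + 2.660×10^5)/2 = 1.543×10^5 km.
Circular speed at r₁: v₁ = √(μ/r₁) = √(2.874×10^6/42600) = 8.21370 km/s.
Transfer-orbit speed at r₁ (v² = μ(2/r − 1/a)): v_p = √[μ(2/r₁ − 1/a_t)] = 10.7844 km/s.
First burn Δv₁ = |v_p − v₁| = 2.571 km/s.
At r₂, v₂ = √(μ/r₂) = 3.287 km/s.
Transfer-orbit speed at r₂: v_a = √[μ(2/r₂ − 1/a_t)] = 1.727 km/s.
Second burn Δv₂ = |v₂ − v_a| = 1.560 km/s.
Δv = Δv₁ + Δv₂ = 2.571 + 1.560 = 4.131 km/s.

Δv = 4130 m/s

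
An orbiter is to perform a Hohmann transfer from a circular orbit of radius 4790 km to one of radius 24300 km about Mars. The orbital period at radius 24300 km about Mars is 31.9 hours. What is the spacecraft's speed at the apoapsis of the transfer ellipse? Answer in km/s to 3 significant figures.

v = 0.763 km/s

From Kepler's third law T² = 4π²r³/μ at r = 24300 km, T = 31.9 hours = 31.9 × 3600 s = 1.1484×10^5 s: μ = 4π²r³/T² = 42952.9 km³/s².
The Hohmann ellipse has a_t = (r₁ + r₂)/2 = 14545 km.
The apoapsis of the transfer ellipse is at r = 24300 km.
Vis-viva: v = √[μ(2/r − 1/a_t)] = √[42952.9 × (2/24300 − 1/14545)] = 0.7630 km/s.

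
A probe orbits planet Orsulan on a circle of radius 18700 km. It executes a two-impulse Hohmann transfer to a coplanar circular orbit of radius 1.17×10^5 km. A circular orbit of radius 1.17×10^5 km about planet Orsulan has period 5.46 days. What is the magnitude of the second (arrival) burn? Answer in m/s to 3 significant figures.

From Kepler's third law T² = 4π²r³/μ at r = 1.17×10^5 km, T = 5.46 days = 5.46 × 86400 s = 4.71744×10^5 s: μ = 4π²r³/T² = 2.84122×10^5 km³/s².
Transfer-ellipse semi-major axis a_t = (r₁ + r₂)/2 = (18700 + 1.170×10^5)/2 = 67850 km.
Circular speed at r = 1.170×10^5 km: v_c = √(μ/r) = 1.5583 km/s.
Vis-viva on the transfer ellipse at r = 1.170×10^5 km gives v_t = √[μ(2/r − 1/a_t)] = 0.81810 km/s.
Δv₂ = |v_t − v_c| = |0.81810 − 1.5583| = 0.7402 km/s.

Δv₂ = 740 m/s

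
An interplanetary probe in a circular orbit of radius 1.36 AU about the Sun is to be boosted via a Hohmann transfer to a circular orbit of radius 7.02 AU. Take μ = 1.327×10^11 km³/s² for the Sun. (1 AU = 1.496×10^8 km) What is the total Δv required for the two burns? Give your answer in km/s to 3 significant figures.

Δv = 12.4 km/s

In km: r₁ = 1.36 × 1.496×10^8 = 2.03456×10^8 km; r₂ = 7.02 × 1.496×10^8 = 1.050192×10^9 km.
Semi-major axis of the transfer orbit: a_t = (2.03456×10^8 + 1.050192×10^9)/2 = 6.26824×10^8 km.
At r₁ the circular-orbit speed is v₁ = √(μ/r₁) = 25.5388 km/s.
On the transfer ellipse at r₁, v² = μ(2/r − 1/a) gives v_p = √[μ(2/r₁ − 1/a_t)] = 33.0569 km/s.
First burn Δv₁ = |v_p − v₁| = 7.5181 km/s.
Circular speed at r₂: v₂ = √(μ/r₂) = 11.2409 km/s.
Transfer-orbit speed at r₂: v_a = √[μ(2/r₂ − 1/a_t)] = 6.40418 km/s.
Second burn Δv₂ = |v₂ − v_a| = 4.8367 km/s.
Δv = Δv₁ + Δv₂ = 7.5181 + 4.8367 = 12.35 km/s.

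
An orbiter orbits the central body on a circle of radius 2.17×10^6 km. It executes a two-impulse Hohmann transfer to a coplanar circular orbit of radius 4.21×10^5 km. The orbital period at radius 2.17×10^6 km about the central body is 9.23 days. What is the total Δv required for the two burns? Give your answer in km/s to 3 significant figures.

From Kepler's third law T² = 4π²r³/μ at r = 2.17×10^6 km, T = 9.23 days = 9.23 × 86400 s = 7.97472×10^5 s: μ = 4π²r³/T² = 6.34319×10^8 km³/s².
Semi-major axis of the transfer orbit: a_t = (2.170×10^6 + 4.210×10^5)/2 = 1.2955×10^6 km.
At r₁ the circular-orbit speed is v₁ = √(μ/r₁) = 17.0972 km/s.
On the transfer ellipse at r₁, vis-viva gives v_a = √[μ(2/r₁ − 1/a_t)] = 9.74645 km/s.
First burn Δv₁ = |v_a − v₁| = 7.351 km/s.
At r₂, v₂ = √(μ/r₂) = 38.82 km/s.
Transfer-orbit speed at r₂: v_p = √[μ(2/r₂ − 1/a_t)] = 50.24 km/s.
Second burn Δv₂ = |v₂ − v_p| = 11.42 km/s.
Δv = Δv₁ + Δv₂ = 7.351 + 11.42 = 18.77 km/s.

Δv = 18.8 km/s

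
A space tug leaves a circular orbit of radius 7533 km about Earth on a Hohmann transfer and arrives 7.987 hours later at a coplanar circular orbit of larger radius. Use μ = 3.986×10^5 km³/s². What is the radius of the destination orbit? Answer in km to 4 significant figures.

r₂ = 56870 km

Transfer time t = 7.987 hours = 28753.2 s, and t = π√(a_t³/μ).
So a_t = (μ t²/π²)^(1/3) = (3.986×10^5 × (28753.2)² / π²)^(1/3) = 32201 km.
Since a_t = (r₁ + r₂)/2, r₂ = 2a_t − r₁ = 2×32201 − 7533 = 56869 km.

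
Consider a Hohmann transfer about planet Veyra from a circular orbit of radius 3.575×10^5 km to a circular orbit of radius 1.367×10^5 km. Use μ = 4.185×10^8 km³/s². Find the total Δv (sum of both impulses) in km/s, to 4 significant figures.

The Hohmann ellipse has a_t = (r₁ + r₂)/2 = 2.471×10^5 km.
At r₁ the circular-orbit speed is v₁ = √(μ/r₁) = 34.214 km/s.
Transfer-orbit speed at r₁ (vis-viva): v_a = √[μ(2/r₁ − 1/a_t)] = 25.448 km/s.
First burn Δv₁ = |v_a − v₁| = 8.766 km/s.
Circular speed at r₂: v₂ = √(μ/r₂) = 55.33 km/s.
Transfer-orbit speed at r₂: v_p = √[μ(2/r₂ − 1/a_t)] = 66.55 km/s.
Second burn Δv₂ = |v₂ − v_p| = 11.22 km/s.
Δv = Δv₁ + Δv₂ = 8.766 + 11.22 = 19.99 km/s.

Δv = 19.99 km/s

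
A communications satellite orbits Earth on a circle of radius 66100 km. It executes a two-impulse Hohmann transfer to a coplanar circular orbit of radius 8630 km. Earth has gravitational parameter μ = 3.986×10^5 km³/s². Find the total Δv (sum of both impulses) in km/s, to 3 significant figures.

Δv = 3.52 km/s

Transfer-ellipse semi-major axis a_t = (r₁ + r₂)/2 = (66100 + 8630)/2 = 37365 km.
Circular speed at r₁: v₁ = √(μ/r₁) = √(3.986×10^5/66100) = 2.4557 km/s.
Transfer-orbit speed at r₁ (vis-viva): v_a = √[μ(2/r₁ − 1/a_t)] = 1.1802 km/s.
First burn Δv₁ = |v_a − v₁| = 1.2755 km/s.
At r₂, v₂ = √(μ/r₂) = 6.79615 km/s.
Transfer-orbit speed at r₂: v_p = √[μ(2/r₂ − 1/a_t)] = 9.03923 km/s.
Second burn Δv₂ = |v₂ − v_p| = 2.2431 km/s.
Δv = Δv₁ + Δv₂ = 1.2755 + 2.2431 = 3.519 km/s.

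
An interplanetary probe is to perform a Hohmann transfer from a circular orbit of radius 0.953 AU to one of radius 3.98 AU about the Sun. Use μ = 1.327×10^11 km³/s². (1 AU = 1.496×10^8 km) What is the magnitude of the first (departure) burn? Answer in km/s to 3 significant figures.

Δv₁ = 8.25 km/s

In km: r₁ = 0.953 × 1.496×10^8 = 1.425688×10^8 km; r₂ = 3.98 × 1.496×10^8 = 5.95408×10^8 km.
Semi-major axis of the transfer orbit: a_t = (1.425688×10^8 + 5.95408×10^8)/2 = 3.689884×10^8 km.
Circular speed at r = 1.425688×10^8 km: v_c = √(μ/r) = 30.509 km/s.
Vis-viva on the transfer ellipse at r = 1.425688×10^8 km gives v_t = √[μ(2/r − 1/a_t)] = 38.755 km/s.
Δv₁ = |v_t − v_c| = |38.755 − 30.509| = 8.246 km/s.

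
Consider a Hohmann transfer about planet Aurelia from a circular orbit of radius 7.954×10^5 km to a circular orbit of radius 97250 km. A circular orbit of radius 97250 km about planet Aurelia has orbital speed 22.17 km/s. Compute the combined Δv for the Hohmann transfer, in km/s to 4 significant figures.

Δv = 11.56 km/s

From the circular-orbit relation v² = μ/r at r = 97250 km: μ = v²r = (22.17)² × 97250 = 4.77992×10^7 km³/s².
Semi-major axis of the transfer orbit: a_t = (7.954×10^5 + 97250)/2 = 4.46325×10^5 km.
Circular speed at r₁: v₁ = √(μ/r₁) = √(4.77992×10^7/7.954×10^5) = 7.752070 km/s.
On the transfer ellipse at r₁, vis-viva equation gives v_a = √[μ(2/r₁ − 1/a_t)] = 3.618569 km/s.
First burn Δv₁ = |v_a − v₁| = 4.134 km/s.
Circular speed at r₂: v₂ = √(μ/r₂) = 22.170 km/s.
Transfer-orbit speed at r₂: v_p = √[μ(2/r₂ − 1/a_t)] = 29.596 km/s.
Second burn Δv₂ = |v₂ − v_p| = 7.426 km/s.
Δv = Δv₁ + Δv₂ = 4.134 + 7.426 = 11.56 km/s.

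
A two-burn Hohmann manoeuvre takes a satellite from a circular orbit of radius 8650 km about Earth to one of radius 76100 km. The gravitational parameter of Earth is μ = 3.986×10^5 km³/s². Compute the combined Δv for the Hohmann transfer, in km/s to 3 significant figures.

Δv = 3.56 km/s

Transfer-ellipse semi-major axis a_t = (r₁ + r₂)/2 = (8650 + 76100)/2 = 42375 km.
At r₁ the circular-orbit speed is v₁ = √(μ/r₁) = 6.7883 km/s.
On the transfer ellipse at r₁, vis-viva gives v_p = √[μ(2/r₁ − 1/a_t)] = 9.0970 km/s.
First burn Δv₁ = |v_p − v₁| = 2.3087 km/s.
Circular speed at r₂: v₂ = √(μ/r₂) = 2.2886 km/s.
Transfer-orbit speed at r₂: v_a = √[μ(2/r₂ − 1/a_t)] = 1.0340 km/s.
Second burn Δv₂ = |v₂ − v_a| = 1.2546 km/s.
Total Δv = Δv₁ + Δv₂ = 3.563 km/s.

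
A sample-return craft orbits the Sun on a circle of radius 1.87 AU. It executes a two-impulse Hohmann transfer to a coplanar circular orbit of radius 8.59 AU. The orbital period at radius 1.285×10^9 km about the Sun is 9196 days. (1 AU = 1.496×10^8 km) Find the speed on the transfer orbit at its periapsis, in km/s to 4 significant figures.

v = 27.91 km/s

From Kepler's third law T² = 4π²r³/μ at r = 1.285×10^9 km, T = 9196 days = 9196 × 86400 s = 7.945344×10^8 s: μ = 4π²r³/T² = 1.32692×10^11 km³/s².
In km: r₁ = 1.87 × 1.496×10^8 = 2.79752×10^8 km; r₂ = 8.59 × 1.496×10^8 = 1.285064×10^9 km.
Transfer-ellipse semi-major axis a_t = (r₁ + r₂)/2 = (2.79752×10^8 + 1.285064×10^9)/2 = 7.82408×10^8 km.
The periapsis of the transfer ellipse is at r = 2.79752×10^8 km.
Applying v² = μ(2/r − 1/a_t): v = 27.91 km/s.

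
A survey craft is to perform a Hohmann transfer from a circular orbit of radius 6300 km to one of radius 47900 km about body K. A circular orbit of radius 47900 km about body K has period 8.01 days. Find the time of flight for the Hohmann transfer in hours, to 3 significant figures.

From Kepler's third law T² = 4π²r³/μ at r = 47900 km, T = 8.01 days = 8.01 × 86400 s = 6.92064×10^5 s: μ = 4π²r³/T² = 9058.86 km³/s².
The Hohmann ellipse has a_t = (r₁ + r₂)/2 = 27100 km.
Half the transfer-orbit period gives t = π√(a_t³/μ) = 1.473×10^5 s.
Converting: 1.473×10^5 s ÷ 3600 s/hour = 40.9 hours.

t = 40.9 hours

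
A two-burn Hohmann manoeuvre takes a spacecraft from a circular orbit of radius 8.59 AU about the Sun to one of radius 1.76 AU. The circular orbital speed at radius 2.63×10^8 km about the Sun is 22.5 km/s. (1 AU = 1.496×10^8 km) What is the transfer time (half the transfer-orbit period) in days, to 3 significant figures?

t = 2150 days

From the circular-orbit relation v² = μ/r at r = 2.63×10^8 km: μ = v²r = (22.5)² × 2.63×10^8 = 1.33144×10^11 km³/s².
In km: r₁ = 8.59 × 1.496×10^8 = 1.285064×10^9 km; r₂ = 1.76 × 1.496×10^8 = 2.63296×10^8 km.
Transfer-ellipse semi-major axis a_t = (r₁ + r₂)/2 = (1.285064×10^9 + 2.63296×10^8)/2 = 7.7418×10^8 km.
Transfer time t = π√(a_t³/μ) = π√((7.7418×10^8)³ / 1.33144×10^11) = 1.855×10^8 s.
Converting: 1.855×10^8 s ÷ 86400 s/day = 2150 days.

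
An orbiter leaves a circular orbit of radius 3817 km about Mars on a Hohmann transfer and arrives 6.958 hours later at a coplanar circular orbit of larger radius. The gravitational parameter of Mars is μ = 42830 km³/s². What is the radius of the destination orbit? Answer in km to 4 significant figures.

r₂ = 24110 km

Transfer time t = 6.958 hours = 25048.8 s, and t = π√(a_t³/μ).
So a_t = (μ t²/π²)^(1/3) = (42830 × (25048.8)² / π²)^(1/3) = 13964 km.
Since a_t = (r₁ + r₂)/2, r₂ = 2a_t − r₁ = 2×13964 − 3817 = 24111 km.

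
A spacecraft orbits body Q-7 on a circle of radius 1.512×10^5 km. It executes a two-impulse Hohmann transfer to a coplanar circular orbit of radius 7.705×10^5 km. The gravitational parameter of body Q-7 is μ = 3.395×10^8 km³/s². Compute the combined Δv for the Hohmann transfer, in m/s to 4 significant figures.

Semi-major axis of the transfer orbit: a_t = (1.512×10^5 + 7.705×10^5)/2 = 4.6085×10^5 km.
At r₁ the circular-orbit speed is v₁ = √(μ/r₁) = 47.385 km/s.
On the transfer ellipse at r₁, v² = μ(2/r − 1/a) gives v_p = √[μ(2/r₁ − 1/a_t)] = 61.270 km/s.
First burn Δv₁ = |v_p − v₁| = 13.885 km/s.
At r₂, v₂ = √(μ/r₂) = 20.991021 km/s.
Transfer-orbit speed at r₂: v_a = √[μ(2/r₂ − 1/a_t)] = 12.023466 km/s.
Second burn Δv₂ = |v₂ − v_a| = 8.9676 km/s.
Δv = Δv₁ + Δv₂ = 13.885 + 8.9676 = 22.85 km/s.

Δv = 22850 m/s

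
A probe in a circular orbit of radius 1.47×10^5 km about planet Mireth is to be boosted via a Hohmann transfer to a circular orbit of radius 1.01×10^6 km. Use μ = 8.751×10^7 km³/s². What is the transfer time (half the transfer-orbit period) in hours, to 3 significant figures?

t = 41.0 hours

The Hohmann ellipse has a_t = (r₁ + r₂)/2 = 5.785×10^5 km.
Transfer time t = π√(a_t³/μ) = π√((5.785×10^5)³ / 8.751×10^7) = 1.4777×10^5 s.
Converting: 1.4777×10^5 s ÷ 3600 s/hour = 41.0 hours.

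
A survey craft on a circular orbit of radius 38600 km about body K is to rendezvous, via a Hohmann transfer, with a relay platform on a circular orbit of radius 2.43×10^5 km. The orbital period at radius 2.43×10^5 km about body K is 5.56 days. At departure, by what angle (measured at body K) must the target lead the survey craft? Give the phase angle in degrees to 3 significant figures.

From Kepler's third law T² = 4π²r³/μ at r = 2.43×10^5 km, T = 5.56 days = 5.56 × 86400 s = 4.80384×10^5 s: μ = 4π²r³/T² = 2.45472×10^6 km³/s².
Transfer-ellipse semi-major axis a_t = (r₁ + r₂)/2 = (38600 + 2.430×10^5)/2 = 1.408×10^5 km.
Transfer time t = π√(a_t³/μ) = 1.05938×10^5 s.
Target angular speed ω₂ = √(μ/r₂³) = 1.30795×10^-5 rad/s.
Angle swept by the target during transfer: ω₂·t = 1.3856 rad = 79.39°.
The survey craft traverses 180° on the transfer ellipse, so the target must lead by 180° − 79.39° = 101°.

φ = 101°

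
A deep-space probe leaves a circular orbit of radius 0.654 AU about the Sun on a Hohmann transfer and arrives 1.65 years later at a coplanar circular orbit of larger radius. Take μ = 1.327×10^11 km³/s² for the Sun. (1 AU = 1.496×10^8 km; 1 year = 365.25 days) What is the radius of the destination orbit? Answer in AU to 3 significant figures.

r₂ = 3.78 AU

In km: r₁ = 0.654 × 1.496×10^8 = 9.78384×10^7 km.
Transfer time t = 1.65 years × 365.25 × 86400 s = 5.207004×10^7 s, and t = π√(a_t³/μ).
So a_t = (μ t²/π²)^(1/3) = (1.327×10^11 × (5.207004×10^7)² / π²)^(1/3) = 3.3158×10^8 km.
Since a_t = (r₁ + r₂)/2, r₂ = 2a_t − r₁ = 2×3.3158×10^8 − 9.78384×10^7 = 5.653216×10^8 km.
In AU: r₂ = 5.653216×10^8 / 1.496×10^8 = 3.78 AU.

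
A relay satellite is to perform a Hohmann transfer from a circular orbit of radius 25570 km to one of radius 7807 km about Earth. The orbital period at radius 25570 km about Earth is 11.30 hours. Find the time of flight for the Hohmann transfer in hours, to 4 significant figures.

t = 2.979 hours

From Kepler's third law T² = 4π²r³/μ at r = 25570 km, T = 11.30 hours = 11.30 × 3600 s = 40680 s: μ = 4π²r³/T² = 3.98832×10^5 km³/s².
Semi-major axis of the transfer orbit: a_t = (25570 + 7807)/2 = 16688.5 km.
Transfer time t = π√(a_t³/μ) = π√((16688.5)³ / 3.98832×10^5) = 10725 s.
Converting: 10725 s ÷ 3600 s/hour = 2.979 hours.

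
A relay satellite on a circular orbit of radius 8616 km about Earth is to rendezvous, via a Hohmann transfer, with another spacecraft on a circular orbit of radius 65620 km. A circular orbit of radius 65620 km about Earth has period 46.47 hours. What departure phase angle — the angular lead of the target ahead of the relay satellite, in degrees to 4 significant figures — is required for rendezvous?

φ = 103.4°

From Kepler's third law T² = 4π²r³/μ at r = 65620 km, T = 46.47 hours = 46.47 × 3600 s = 1.67292×10^5 s: μ = 4π²r³/T² = 3.98582×10^5 km³/s².
The Hohmann ellipse has a_t = (r₁ + r₂)/2 = 37118 km.
Transfer time t = π√(a_t³/μ) = 35585 s.
The target's mean motion on its circular orbit is ω₂ = √(μ/r₂³) = 3.7558×10^-5 rad/s.
Angle swept by the target during transfer: ω₂·t = 1.3365 rad = 76.58°.
Arrival is 180° from departure on the ellipse, so φ = 180° − 76.58° = 103.4°.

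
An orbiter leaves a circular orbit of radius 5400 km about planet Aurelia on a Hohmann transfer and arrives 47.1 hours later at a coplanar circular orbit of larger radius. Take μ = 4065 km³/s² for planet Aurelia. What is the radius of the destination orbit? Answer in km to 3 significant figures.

r₂ = 40200 km

Transfer time t = 47.1 hours = 1.6956×10^5 s, and t = π√(a_t³/μ).
So a_t = (μ t²/π²)^(1/3) = (4065 × (1.6956×10^5)² / π²)^(1/3) = 22793 km.
Since a_t = (r₁ + r₂)/2, r₂ = 2a_t − r₁ = 2×22793 − 5400 = 40186 km.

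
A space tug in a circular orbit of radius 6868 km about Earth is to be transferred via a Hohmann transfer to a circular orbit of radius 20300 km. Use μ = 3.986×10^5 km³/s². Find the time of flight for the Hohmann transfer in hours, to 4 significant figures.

The Hohmann ellipse has a_t = (r₁ + r₂)/2 = 13584 km.
By Kepler's third law the transfer-orbit period is T = 2π√(a_t³/μ), so t = T/2 = 7878 s.
Converting: 7878 s ÷ 3600 s/hour = 2.188 hours.

t = 2.188 hours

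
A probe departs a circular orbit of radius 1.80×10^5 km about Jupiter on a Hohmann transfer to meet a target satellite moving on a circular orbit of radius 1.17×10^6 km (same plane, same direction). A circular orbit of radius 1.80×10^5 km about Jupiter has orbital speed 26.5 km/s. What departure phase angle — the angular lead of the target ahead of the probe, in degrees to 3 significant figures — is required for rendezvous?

φ = 101°

From the circular-orbit relation v² = μ/r at r = 1.80×10^5 km: μ = v²r = (26.5)² × 1.80×10^5 = 1.26405×10^8 km³/s².
The Hohmann ellipse has a_t = (r₁ + r₂)/2 = 6.750×10^5 km.
Transfer time t = π√(a_t³/μ) = 1.54961×10^5 s.
Target angular speed ω₂ = √(μ/r₂³) = 8.88389×10^-6 rad/s.
Angle swept by the target during transfer: ω₂·t = 1.3767 rad = 78.88°.
Arrival is 180° from departure on the ellipse, so φ = 180° − 78.88° = 101°.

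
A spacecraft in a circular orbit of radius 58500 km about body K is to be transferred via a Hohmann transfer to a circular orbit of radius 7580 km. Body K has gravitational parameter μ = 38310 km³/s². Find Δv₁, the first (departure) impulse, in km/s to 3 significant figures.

Transfer-ellipse semi-major axis a_t = (r₁ + r₂)/2 = (58500 + 7580)/2 = 33040 km.
On the circular orbit at r = 58500 km, v_c = √(μ/r) = 0.8092 km/s.
Transfer-orbit speed at the same r (vis-viva, a = a_t): v_t = √[μ(2/r − 1/a_t)] = 0.3876 km/s.
Δv₁ = |v_t − v_c| = |0.3876 − 0.8092| = 0.4216 km/s.

Δv₁ = 0.422 km/s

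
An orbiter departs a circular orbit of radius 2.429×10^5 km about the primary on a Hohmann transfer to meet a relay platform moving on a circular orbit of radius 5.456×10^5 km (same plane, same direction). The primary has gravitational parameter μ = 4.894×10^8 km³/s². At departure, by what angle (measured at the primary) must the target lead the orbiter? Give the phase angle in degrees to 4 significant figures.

The Hohmann ellipse has a_t = (r₁ + r₂)/2 = 3.9425×10^5 km.
The half-period of the transfer ellipse is t = π√(a_t³/μ) = 35154.1 s.
The target's mean motion on its circular orbit is ω₂ = √(μ/r₂³) = 5.48934×10^-5 rad/s.
Angle swept by the target during transfer: ω₂·t = 1.92973 rad = 110.57°.
The orbiter traverses 180° on the transfer ellipse, so the target must lead by 180° − 110.57° = 69.43°.

φ = 69.43°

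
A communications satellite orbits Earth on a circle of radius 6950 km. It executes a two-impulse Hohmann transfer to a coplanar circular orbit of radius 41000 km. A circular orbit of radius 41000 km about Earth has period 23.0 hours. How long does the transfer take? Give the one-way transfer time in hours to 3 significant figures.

From Kepler's third law T² = 4π²r³/μ at r = 41000 km, T = 23.0 hours = 23.0 × 3600 s = 82800 s: μ = 4π²r³/T² = 3.96872×10^5 km³/s².
The Hohmann ellipse has a_t = (r₁ + r₂)/2 = 23975 km.
By Kepler's third law the transfer-orbit period is T = 2π√(a_t³/μ), so t = T/2 = 18510 s.
Converting: 18510 s ÷ 3600 s/hour = 5.14 hours.

t = 5.14 hours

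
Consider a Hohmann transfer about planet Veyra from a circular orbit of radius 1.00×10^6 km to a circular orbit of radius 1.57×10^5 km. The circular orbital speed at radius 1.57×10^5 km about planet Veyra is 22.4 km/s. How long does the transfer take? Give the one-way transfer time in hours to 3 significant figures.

From the circular-orbit relation v² = μ/r at r = 1.57×10^5 km: μ = v²r = (22.4)² × 1.57×10^5 = 7.87763×10^7 km³/s².
Semi-major axis of the transfer orbit: a_t = (1.000×10^6 + 1.570×10^5)/2 = 5.785×10^5 km.
Transfer time t = π√(a_t³/μ) = π√((5.785×10^5)³ / 7.87763×10^7) = 1.5574×10^5 s.
Converting: 1.5574×10^5 s ÷ 3600 s/hour = 43.3 hours.

t = 43.3 hours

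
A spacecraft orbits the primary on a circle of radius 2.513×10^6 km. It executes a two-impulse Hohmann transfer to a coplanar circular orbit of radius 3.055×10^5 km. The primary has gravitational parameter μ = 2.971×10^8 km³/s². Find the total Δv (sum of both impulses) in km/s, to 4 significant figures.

Δv = 16.27 km/s

Transfer-ellipse semi-major axis a_t = (r₁ + r₂)/2 = (2.513×10^6 + 3.055×10^5)/2 = 1.40925×10^6 km.
Circular speed at r₁: v₁ = √(μ/r₁) = √(2.971×10^8/2.513×10^6) = 10.8731 km/s.
Transfer-orbit speed at r₁ (vis-viva equation): v_a = √[μ(2/r₁ − 1/a_t)] = 5.06252 km/s.
First burn Δv₁ = |v_a − v₁| = 5.811 km/s.
Circular speed at r₂: v₂ = √(μ/r₂) = 31.18 km/s.
Transfer-orbit speed at r₂: v_p = √[μ(2/r₂ − 1/a_t)] = 41.64 km/s.
Second burn Δv₂ = |v₂ − v_p| = 10.46 km/s.
Δv = Δv₁ + Δv₂ = 5.811 + 10.46 = 16.27 km/s.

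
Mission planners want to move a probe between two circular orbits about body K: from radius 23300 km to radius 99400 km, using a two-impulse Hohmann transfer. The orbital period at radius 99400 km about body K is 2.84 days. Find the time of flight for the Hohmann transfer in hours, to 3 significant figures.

t = 16.5 hours

From Kepler's third law T² = 4π²r³/μ at r = 99400 km, T = 2.84 days = 2.84 × 86400 s = 2.45376×10^5 s: μ = 4π²r³/T² = 6.43954×10^5 km³/s².
The Hohmann ellipse has a_t = (r₁ + r₂)/2 = 61350 km.
By Kepler's third law the transfer-orbit period is T = 2π√(a_t³/μ), so t = T/2 = 59490 s.
Converting: 59490 s ÷ 3600 s/hour = 16.5 hours.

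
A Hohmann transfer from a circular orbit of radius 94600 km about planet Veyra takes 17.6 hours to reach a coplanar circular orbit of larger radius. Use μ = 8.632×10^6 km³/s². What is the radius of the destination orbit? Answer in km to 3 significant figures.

Transfer time t = 17.6 hours = 63360 s, and t = π√(a_t³/μ).
So a_t = (μ t²/π²)^(1/3) = (8.632×10^6 × (63360)² / π²)^(1/3) = 1.5199×10^5 km.
Since a_t = (r₁ + r₂)/2, r₂ = 2a_t − r₁ = 2×1.5199×10^5 − 94600 = 2.0938×10^5 km.

r₂ = 2.09×10^5 km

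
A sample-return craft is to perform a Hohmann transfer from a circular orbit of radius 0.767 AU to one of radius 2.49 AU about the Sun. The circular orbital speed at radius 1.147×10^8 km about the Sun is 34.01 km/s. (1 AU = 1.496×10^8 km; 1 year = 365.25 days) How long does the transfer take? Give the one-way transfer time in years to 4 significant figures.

From the circular-orbit relation v² = μ/r at r = 1.147×10^8 km: μ = v²r = (34.01)² × 1.147×10^8 = 1.32671×10^11 km³/s².
In km: r₁ = 0.767 × 1.496×10^8 = 1.147432×10^8 km; r₂ = 2.49 × 1.496×10^8 = 3.72504×10^8 km.
Semi-major axis of the transfer orbit: a_t = (1.147432×10^8 + 3.72504×10^8)/2 = 2.436236×10^8 km.
By Kepler's third law the transfer-orbit period is T = 2π√(a_t³/μ), so t = T/2 = 3.280×10^7 s.
Converting: 3.280×10^7 s ÷ 3.15576×10^7 s/year (365.25 × 86400) = 1.039 years.

t = 1.039 years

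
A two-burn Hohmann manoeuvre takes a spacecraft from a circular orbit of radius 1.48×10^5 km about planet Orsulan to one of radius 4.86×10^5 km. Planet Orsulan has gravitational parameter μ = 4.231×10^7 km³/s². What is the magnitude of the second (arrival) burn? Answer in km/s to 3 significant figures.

Semi-major axis of the transfer orbit: a_t = (1.480×10^5 + 4.860×10^5)/2 = 3.170×10^5 km.
On the circular orbit at r = 4.860×10^5 km, v_c = √(μ/r) = 9.330 km/s.
Vis-viva on the transfer ellipse at r = 4.860×10^5 km gives v_t = √[μ(2/r − 1/a_t)] = 6.375 km/s.
Δv₂ = |v_t − v_c| = |6.375 − 9.330| = 2.955 km/s.

Δv₂ = 2.96 km/s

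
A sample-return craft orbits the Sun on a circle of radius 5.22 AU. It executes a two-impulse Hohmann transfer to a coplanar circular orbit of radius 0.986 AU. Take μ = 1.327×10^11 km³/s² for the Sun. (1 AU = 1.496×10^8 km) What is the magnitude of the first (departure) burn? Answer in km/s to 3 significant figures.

In km: r₁ = 5.22 × 1.496×10^8 = 7.80912×10^8 km; r₂ = 0.986 × 1.496×10^8 = 1.475056×10^8 km.
Semi-major axis of the transfer orbit: a_t = (7.80912×10^8 + 1.475056×10^8)/2 = 4.642088×10^8 km.
Circular speed at r = 7.80912×10^8 km: v_c = √(μ/r) = 13.0357 km/s.
Transfer-orbit speed at the same r (vis-viva, a = a_t): v_t = √[μ(2/r − 1/a_t)] = 7.34822 km/s.
Δv₁ = |v_t − v_c| = |7.34822 − 13.0357| = 5.687 km/s.

Δv₁ = 5.69 km/s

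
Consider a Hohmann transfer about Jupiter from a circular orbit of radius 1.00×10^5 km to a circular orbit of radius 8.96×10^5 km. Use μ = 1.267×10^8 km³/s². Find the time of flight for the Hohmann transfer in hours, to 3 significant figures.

t = 27.2 hours

Semi-major axis of the transfer orbit: a_t = (1.000×10^5 + 8.960×10^5)/2 = 4.980×10^5 km.
By Kepler's third law the transfer-orbit period is T = 2π√(a_t³/μ), so t = T/2 = 98090 s.
Converting: 98090 s ÷ 3600 s/hour = 27.2 hours.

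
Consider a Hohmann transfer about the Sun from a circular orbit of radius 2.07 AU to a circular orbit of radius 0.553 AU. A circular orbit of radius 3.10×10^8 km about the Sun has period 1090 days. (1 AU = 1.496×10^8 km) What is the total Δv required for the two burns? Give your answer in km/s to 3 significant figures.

From Kepler's third law T² = 4π²r³/μ at r = 3.10×10^8 km, T = 1090 days = 1090 × 86400 s = 9.4176×10^7 s: μ = 4π²r³/T² = 1.32606×10^11 km³/s².
In km: r₁ = 2.07 × 1.496×10^8 = 3.09672×10^8 km; r₂ = 0.553 × 1.496×10^8 = 8.27288×10^7 km.
The Hohmann ellipse has a_t = (r₁ + r₂)/2 = 1.962004×10^8 km.
At r₁ the circular-orbit speed is v₁ = √(μ/r₁) = 20.693 km/s.
On the transfer ellipse at r₁, vis-viva equation gives v_a = √[μ(2/r₁ − 1/a_t)] = 13.437 km/s.
First burn Δv₁ = |v_a − v₁| = 7.256 km/s.
Circular speed at r₂: v₂ = √(μ/r₂) = 40.04 km/s.
Transfer-orbit speed at r₂: v_p = √[μ(2/r₂ − 1/a_t)] = 50.30 km/s.
Second burn Δv₂ = |v₂ − v_p| = 10.26 km/s.
Δv = Δv₁ + Δv₂ = 7.256 + 10.26 = 17.52 km/s.

Δv = 17.5 km/s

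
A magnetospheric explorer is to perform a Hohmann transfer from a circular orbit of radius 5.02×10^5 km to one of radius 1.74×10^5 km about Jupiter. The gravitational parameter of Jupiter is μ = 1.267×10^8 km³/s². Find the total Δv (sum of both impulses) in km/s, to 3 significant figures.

Transfer-ellipse semi-major axis a_t = (r₁ + r₂)/2 = (5.020×10^5 + 1.740×10^5)/2 = 3.380×10^5 km.
Circular speed at r₁: v₁ = √(μ/r₁) = √(1.267×10^8/5.020×10^5) = 15.887 km/s.
Transfer-orbit speed at r₁ (vis-viva): v_a = √[μ(2/r₁ − 1/a_t)] = 11.399 km/s.
First burn Δv₁ = |v_a − v₁| = 4.488 km/s.
Circular speed at r₂: v₂ = √(μ/r₂) = 26.9845 km/s.
Transfer-orbit speed at r₂: v_p = √[μ(2/r₂ − 1/a_t)] = 32.8857 km/s.
Second burn Δv₂ = |v₂ − v_p| = 5.901 km/s.
Δv = Δv₁ + Δv₂ = 4.488 + 5.901 = 10.39 km/s.

Δv = 10.4 km/s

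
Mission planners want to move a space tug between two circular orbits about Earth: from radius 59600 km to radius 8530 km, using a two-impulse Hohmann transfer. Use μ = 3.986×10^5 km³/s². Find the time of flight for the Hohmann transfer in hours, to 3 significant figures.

The Hohmann ellipse has a_t = (r₁ + r₂)/2 = 34065 km.
By Kepler's third law the transfer-orbit period is T = 2π√(a_t³/μ), so t = T/2 = 31290 s.
Converting: 31290 s ÷ 3600 s/hour = 8.69 hours.

t = 8.69 hours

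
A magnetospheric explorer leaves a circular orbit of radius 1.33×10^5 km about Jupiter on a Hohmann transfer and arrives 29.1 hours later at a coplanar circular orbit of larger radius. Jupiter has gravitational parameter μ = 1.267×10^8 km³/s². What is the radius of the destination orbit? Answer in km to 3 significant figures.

Transfer time t = 29.1 hours = 1.0476×10^5 s, and t = π√(a_t³/μ).
So a_t = (μ t²/π²)^(1/3) = (1.267×10^8 × (1.0476×10^5)² / π²)^(1/3) = 5.2034×10^5 km.
Since a_t = (r₁ + r₂)/2, r₂ = 2a_t − r₁ = 2×5.2034×10^5 − 1.330×10^5 = 9.0768×10^5 km.

r₂ = 9.08×10^5 km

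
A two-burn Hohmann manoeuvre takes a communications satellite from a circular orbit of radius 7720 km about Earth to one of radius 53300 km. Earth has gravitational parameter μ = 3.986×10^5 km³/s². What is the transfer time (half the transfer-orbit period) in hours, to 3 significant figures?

t = 7.37 hours

The Hohmann ellipse has a_t = (r₁ + r₂)/2 = 30510 km.
Transfer time t = π√(a_t³/μ) = π√((30510)³ / 3.986×10^5) = 26520 s.
Converting: 26520 s ÷ 3600 s/hour = 7.37 hours.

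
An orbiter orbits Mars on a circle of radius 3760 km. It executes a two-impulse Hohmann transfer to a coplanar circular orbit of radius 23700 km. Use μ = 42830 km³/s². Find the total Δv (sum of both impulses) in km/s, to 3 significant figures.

The Hohmann ellipse has a_t = (r₁ + r₂)/2 = 13730 km.
At r₁ the circular-orbit speed is v₁ = √(μ/r₁) = 3.375 km/s.
Transfer-orbit speed at r₁ (v² = μ(2/r − 1/a)): v_p = √[μ(2/r₁ − 1/a_t)] = 4.434 km/s.
First burn Δv₁ = |v_p − v₁| = 1.059 km/s.
Circular speed at r₂: v₂ = √(μ/r₂) = 1.3443 km/s.
Transfer-orbit speed at r₂: v_a = √[μ(2/r₂ − 1/a_t)] = 0.70349 km/s.
Second burn Δv₂ = |v₂ − v_a| = 0.6408 km/s.
Δv = Δv₁ + Δv₂ = 1.059 + 0.6408 = 1.700 km/s.

Δv = 1.70 km/s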